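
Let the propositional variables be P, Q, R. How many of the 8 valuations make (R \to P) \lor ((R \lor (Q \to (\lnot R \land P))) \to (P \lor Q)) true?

Initial set: {((R \to P) \lor ((R \lor (Q \to (\lnot R \land P))) \to (P \lor Q)))}.
((R \to P) \lor ((R \lor (Q \to (\lnot R \land P))) \to (P \lor Q))): β-rule — branch into (R \to P)  //  ((R \lor (Q \to (\lnot R \land P))) \to (P \lor Q)).
  branch 1 (add (R \to P)):
    (R \to P): β-rule — branch into \lnot R  //  P.
      branch 1.1 (add \lnot R):
        ○ open, literals {R=0}.
      branch 1.2 (add P):
        ○ open, literals {P=1}.
  branch 2 (add ((R \lor (Q \to (\lnot R \land P))) \to (P \lor Q))):
    ((R \lor (Q \to (\lnot R \land P))) \to (P \lor Q)): β-rule — branch into \lnot (R \lor (Q \to (\lnot R \land P)))  //  (P \lor Q).
      branch 2.1 (add \lnot (R \lor (Q \to (\lnot R \land P)))):
        \lnot (R \lor (Q \to (\lnot R \land P))): α-rule — add \lnot R, \lnot (Q \to (\lnot R \land P)).
        \lnot (Q \to (\lnot R \land P)): α-rule — add Q, \lnot (\lnot R \land P).
        \lnot (\lnot R \land P): β-rule — branch into \lnot \lnot R  //  \lnot P.
          branch 2.1.1 (add \lnot \lnot R):
            × closes — contains both R and \lnot R.
          branch 2.1.2 (add \lnot P):
            ○ open, literals {P=0, Q=1, R=0}.
      branch 2.2 (add (P \lor Q)):
        (P \lor Q): β-rule — branch into P  //  Q.
          branch 2.2.1 (add P):
            ○ open, literals {P=1}.
          branch 2.2.2 (add Q):
            ○ open, literals {Q=1}.
1 branch closed, 5 open.
Each open branch fixes some atoms; the unmentioned ones are free. Counting distinct full assignments: branch {R=0} (P, Q) contributes 4 new; branch {P=1} (Q, R) contributes 2 new; branch {P=0, Q=1, R=0} (none free) contributes 0 new; branch {P=1} (Q, R) contributes 0 new; branch {Q=1} (P, R) contributes 1 new. Total: 7.

7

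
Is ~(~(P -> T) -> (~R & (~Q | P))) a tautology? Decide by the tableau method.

Not valid

Assume the negation and expand:
Initial set: {~~(~(P -> T) -> (~R & (~Q | P)))}.
~~(~(P -> T) -> (~R & (~Q | P))): β-rule — branch into ~~(P -> T)  //  (~R & (~Q | P)).
  branch 1 (add ~~(P -> T)):
    ~~(P -> T): β-rule — branch into ~P  //  T.
      branch 1.1 (add ~P):
        ○ open, literals {P=F}.
      branch 1.2 (add T):
        ○ open, literals {T=T}.
  branch 2 (add (~R & (~Q | P))):
    (~R & (~Q | P)): α-rule — add ~R, (~Q | P).
    (~Q | P): β-rule — branch into ~Q  //  P.
      branch 2.1 (add ~Q):
        ○ open, literals {Q=F, R=F}.
      branch 2.2 (add P):
        ○ open, literals {P=T, R=F}.
0 branches closed, 4 open.
An open branch gives a countermodel: P=F (unmentioned atoms arbitrary); under it the original formula is false.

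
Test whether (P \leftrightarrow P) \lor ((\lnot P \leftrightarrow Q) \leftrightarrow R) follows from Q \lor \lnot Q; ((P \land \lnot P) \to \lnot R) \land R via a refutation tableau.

Yes

Initial set: {(Q \lor \lnot Q); (((P \land \lnot P) \to \lnot R) \land R); \lnot ((P \leftrightarrow P) \lor ((\lnot P \leftrightarrow Q) \leftrightarrow R))}.
(((P \land \lnot P) \to \lnot R) \land R): α-rule — add ((P \land \lnot P) \to \lnot R), R.
\lnot ((P \leftrightarrow P) \lor ((\lnot P \leftrightarrow Q) \leftrightarrow R)): α-rule — add \lnot (P \leftrightarrow P), \lnot ((\lnot P \leftrightarrow Q) \leftrightarrow R).
(Q \lor \lnot Q): β-rule — branch into Q  //  \lnot Q.
  branch 1 (add Q):
    ((P \land \lnot P) \to \lnot R): β-rule — branch into \lnot (P \land \lnot P)  //  \lnot R.
      branch 1.1 (add \lnot (P \land \lnot P)):
        \lnot (P \leftrightarrow P): β-rule — branch into P, \lnot P  //  \lnot P, P.
          branch 1.1.1 (add P, \lnot P):
            × closes — contains both P and \lnot P.
          branch 1.1.2 (add \lnot P, P):
            × closes — contains both P and \lnot P.
      branch 1.2 (add \lnot R):
        × closes — contains both R and \lnot R.
  branch 2 (add \lnot Q):
    ((P \land \lnot P) \to \lnot R): β-rule — branch into \lnot (P \land \lnot P)  //  \lnot R.
      branch 2.1 (add \lnot (P \land \lnot P)):
        \lnot (P \leftrightarrow P): β-rule — branch into P, \lnot P  //  \lnot P, P.
          branch 2.1.1 (add P, \lnot P):
            × closes — contains both P and \lnot P.
          branch 2.1.2 (add \lnot P, P):
            × closes — contains both P and \lnot P.
      branch 2.2 (add \lnot R):
        × closes — contains both R and \lnot R.
All 6 branches close.
Every branch closed, so the premises entail the conclusion.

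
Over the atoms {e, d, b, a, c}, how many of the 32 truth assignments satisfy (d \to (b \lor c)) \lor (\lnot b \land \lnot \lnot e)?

Initial set: {((d \to (b \lor c)) \lor (\lnot b \land \lnot \lnot e))}.
((d \to (b \lor c)) \lor (\lnot b \land \lnot \lnot e)): β-rule — branch into (d \to (b \lor c))  //  (\lnot b \land \lnot \lnot e).
  branch 1 (add (d \to (b \lor c))):
    (d \to (b \lor c)): β-rule — branch into \lnot d  //  (b \lor c).
      branch 1.1 (add \lnot d):
        ○ open, literals {d=false}.
      branch 1.2 (add (b \lor c)):
        (b \lor c): β-rule — branch into b  //  c.
          branch 1.2.1 (add b):
            ○ open, literals {b=true}.
          branch 1.2.2 (add c):
            ○ open, literals {c=true}.
  branch 2 (add (\lnot b \land \lnot \lnot e)):
    (\lnot b \land \lnot \lnot e): α-rule — add \lnot b, \lnot \lnot e.
    \lnot \lnot e: drop double negation, giving e.
    ○ open, literals {b=false, e=true}.
0 branches closed, 4 open.
Each open branch fixes some atoms; the unmentioned ones are free. Counting distinct full assignments: branch {d=false} (e, b, a, c) contributes 16 new; branch {b=true} (e, d, a, c) contributes 8 new; branch {c=true} (e, d, b, a) contributes 4 new; branch {b=false, e=true} (d, a, c) contributes 2 new. Total: 30.

30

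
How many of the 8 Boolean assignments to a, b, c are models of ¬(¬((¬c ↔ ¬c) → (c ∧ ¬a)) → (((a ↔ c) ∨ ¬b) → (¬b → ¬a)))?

Initial set: {¬(¬((¬c ↔ ¬c) → (c ∧ ¬a)) → (((a ↔ c) ∨ ¬b) → (¬b → ¬a)))}.
¬(¬((¬c ↔ ¬c) → (c ∧ ¬a)) → (((a ↔ c) ∨ ¬b) → (¬b → ¬a))): α-rule — add ¬((¬c ↔ ¬c) → (c ∧ ¬a)), ¬(((a ↔ c) ∨ ¬b) → (¬b → ¬a)).
¬((¬c ↔ ¬c) → (c ∧ ¬a)): α-rule — add (¬c ↔ ¬c), ¬(c ∧ ¬a).
¬(((a ↔ c) ∨ ¬b) → (¬b → ¬a)): α-rule — add ((a ↔ c) ∨ ¬b), ¬(¬b → ¬a).
¬(¬b → ¬a): α-rule — add ¬b, ¬¬a.
(¬c ↔ ¬c): β-rule — branch into ¬c, ¬c  //  ¬¬c, ¬¬c.
  branch 1 (add ¬c, ¬c):
    ¬(c ∧ ¬a): β-rule — branch into ¬c  //  ¬¬a.
      branch 1.1 (add ¬c):
        ((a ↔ c) ∨ ¬b): β-rule — branch into (a ↔ c)  //  ¬b.
          branch 1.1.1 (add (a ↔ c)):
            (a ↔ c): β-rule — branch into a, c  //  ¬a, ¬c.
              branch 1.1.1.1 (add a, c):
                × closes — contains both c and ¬c.
              branch 1.1.1.2 (add ¬a, ¬c):
                × closes — contains both a and ¬a.
          branch 1.1.2 (add ¬b):
            ○ open, literals {a=T, b=F, c=F}.
      branch 1.2 (add ¬¬a):
        ((a ↔ c) ∨ ¬b): β-rule — branch into (a ↔ c)  //  ¬b.
          branch 1.2.1 (add (a ↔ c)):
            (a ↔ c): β-rule — branch into a, c  //  ¬a, ¬c.
              branch 1.2.1.1 (add a, c):
                × closes — contains both c and ¬c.
              branch 1.2.1.2 (add ¬a, ¬c):
                × closes — contains both a and ¬a.
          branch 1.2.2 (add ¬b):
            ○ open, literals {a=T, b=F, c=F}.
  branch 2 (add ¬¬c, ¬¬c):
    ¬(c ∧ ¬a): β-rule — branch into ¬c  //  ¬¬a.
      branch 2.1 (add ¬c):
        × closes — contains both c and ¬c.
      branch 2.2 (add ¬¬a):
        ((a ↔ c) ∨ ¬b): β-rule — branch into (a ↔ c)  //  ¬b.
          branch 2.2.1 (add (a ↔ c)):
            (a ↔ c): β-rule — branch into a, c  //  ¬a, ¬c.
              branch 2.2.1.1 (add a, c):
                ○ open, literals {a=T, b=F, c=T}.
              branch 2.2.1.2 (add ¬a, ¬c):
                × closes — contains both a and ¬a.
          branch 2.2.2 (add ¬b):
            ○ open, literals {a=T, b=F, c=T}.
6 branches closed, 4 open.
Each open branch fixes some atoms; the unmentioned ones are free. Counting distinct full assignments: branch {a=T, b=F, c=F} (none free) contributes 1 new; branch {a=T, b=F, c=F} (none free) contributes 0 new; branch {a=T, b=F, c=T} (none free) contributes 1 new; branch {a=T, b=F, c=T} (none free) contributes 0 new. Total: 2.

2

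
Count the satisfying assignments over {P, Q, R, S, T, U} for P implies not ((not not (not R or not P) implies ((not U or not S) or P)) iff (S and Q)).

56

Initial set: {T (P implies not ((not not (not R or not P) implies ((not U or not S) or P)) iff (S and Q)))}.
T (P implies not ((not not (not R or not P) implies ((not U or not S) or P)) iff (S and Q))): β-rule — branch into F P  //  T not ((not not (not R or not P) implies ((not U or not S) or P)) iff (S and Q)).
  branch 1 (add F P):
    ○ open, literals {P=0}.
  branch 2 (add T not ((not not (not R or not P) implies ((not U or not S) or P)) iff (S and Q))):
    T not ((not not (not R or not P) implies ((not U or not S) or P)) iff (S and Q)): β-rule — branch into T (not not (not R or not P) implies ((not U or not S) or P)), F (S and Q)  //  F (not not (not R or not P) implies ((not U or not S) or P)), T (S and Q).
      branch 2.1 (add T (not not (not R or not P) implies ((not U or not S) or P)), F (S and Q)):
        T (not not (not R or not P) implies ((not U or not S) or P)): β-rule — branch into F not not (not R or not P)  //  T ((not U or not S) or P).
          branch 2.1.1 (add F not not (not R or not P)):
            F not not (not R or not P): drop double negation, giving F (not R or not P).
            F (not R or not P): α-rule — add F not R, F not P.
            F (S and Q): β-rule — branch into F S  //  F Q.
              branch 2.1.1.1 (add F S):
                ○ open, literals {P=1, R=1, S=0}.
              branch 2.1.1.2 (add F Q):
                ○ open, literals {P=1, Q=0, R=1}.
          branch 2.1.2 (add T ((not U or not S) or P)):
            F (S and Q): β-rule — branch into F S  //  F Q.
              branch 2.1.2.1 (add F S):
                T ((not U or not S) or P): β-rule — branch into T (not U or not S)  //  T P.
                  branch 2.1.2.1.1 (add T (not U or not S)):
                    T (not U or not S): β-rule — branch into T not U  //  T not S.
                      branch 2.1.2.1.1.1 (add T not U):
                        ○ open, literals {S=0, U=0}.
                      branch 2.1.2.1.1.2 (add T not S):
                        ○ open, literals {S=0}.
                  branch 2.1.2.1.2 (add T P):
                    ○ open, literals {P=1, S=0}.
              branch 2.1.2.2 (add F Q):
                T ((not U or not S) or P): β-rule — branch into T (not U or not S)  //  T P.
                  branch 2.1.2.2.1 (add T (not U or not S)):
                    T (not U or not S): β-rule — branch into T not U  //  T not S.
                      branch 2.1.2.2.1.1 (add T not U):
                        ○ open, literals {Q=0, U=0}.
                      branch 2.1.2.2.1.2 (add T not S):
                        ○ open, literals {Q=0, S=0}.
                  branch 2.1.2.2.2 (add T P):
                    ○ open, literals {P=1, Q=0}.
      branch 2.2 (add F (not not (not R or not P) implies ((not U or not S) or P)), T (S and Q)):
        F (not not (not R or not P) implies ((not U or not S) or P)): α-rule — add T not not (not R or not P), F ((not U or not S) or P).
        T (S and Q): α-rule — add T S, T Q.
        T not not (not R or not P): drop double negation, giving T (not R or not P).
        F ((not U or not S) or P): α-rule — add F (not U or not S), F P.
        F (not U or not S): α-rule — add F not U, F not S.
        T (not R or not P): β-rule — branch into T not R  //  T not P.
          branch 2.2.1 (add T not R):
            ○ open, literals {P=0, Q=1, R=0, S=1, U=1}.
          branch 2.2.2 (add T not P):
            ○ open, literals {P=0, Q=1, S=1, U=1}.
0 branches closed, 11 open.
Each open branch fixes some atoms; the unmentioned ones are free. Counting distinct full assignments: branch {P=0} (Q, R, S, T, U) contributes 32 new; branch {P=1, R=1, S=0} (Q, T, U) contributes 8 new; branch {P=1, Q=0, R=1} (S, T, U) contributes 4 new; branch {S=0, U=0} (P, Q, R, T) contributes 4 new; branch {S=0} (P, Q, R, T, U) contributes 4 new; branch {P=1, S=0} (Q, R, T, U) contributes 0 new; branch {Q=0, U=0} (P, R, S, T) contributes 2 new; branch {Q=0, S=0} (P, R, T, U) contributes 0 new; branch {P=1, Q=0} (R, S, T, U) contributes 2 new; branch {P=0, Q=1, R=0, S=1, U=1} (T) contributes 0 new; branch {P=0, Q=1, S=1, U=1} (R, T) contributes 0 new. Total: 56.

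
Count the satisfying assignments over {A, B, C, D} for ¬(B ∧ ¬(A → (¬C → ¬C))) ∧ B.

8

Initial set: {(¬(B ∧ ¬(A → (¬C → ¬C))) ∧ B)}.
(¬(B ∧ ¬(A → (¬C → ¬C))) ∧ B): α-rule — add ¬(B ∧ ¬(A → (¬C → ¬C))), B.
¬(B ∧ ¬(A → (¬C → ¬C))): β-rule — branch into ¬B  //  ¬¬(A → (¬C → ¬C)).
  branch 1 (add ¬B):
    × closes — contains both B and ¬B.
  branch 2 (add ¬¬(A → (¬C → ¬C))):
    ¬¬(A → (¬C → ¬C)): β-rule — branch into ¬A  //  (¬C → ¬C).
      branch 2.1 (add ¬A):
        ○ open, literals {A=false, B=true}.
      branch 2.2 (add (¬C → ¬C)):
        (¬C → ¬C): β-rule — branch into ¬¬C  //  ¬C.
          branch 2.2.1 (add ¬¬C):
            ○ open, literals {B=true, C=true}.
          branch 2.2.2 (add ¬C):
            ○ open, literals {B=true, C=false}.
1 branch closed, 3 open.
Each open branch fixes some atoms; the unmentioned ones are free. Counting distinct full assignments: branch {A=false, B=true} (C, D) contributes 4 new; branch {B=true, C=true} (A, D) contributes 2 new; branch {B=true, C=false} (A, D) contributes 2 new. Total: 8.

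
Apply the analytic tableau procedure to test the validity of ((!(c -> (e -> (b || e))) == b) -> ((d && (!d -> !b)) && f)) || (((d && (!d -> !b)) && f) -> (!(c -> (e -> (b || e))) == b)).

Assume the negation and expand:
Initial set: {!(((!(c -> (e -> (b || e))) == b) -> ((d && (!d -> !b)) && f)) || (((d && (!d -> !b)) && f) -> (!(c -> (e -> (b || e))) == b)))}.
!(((!(c -> (e -> (b || e))) == b) -> ((d && (!d -> !b)) && f)) || (((d && (!d -> !b)) && f) -> (!(c -> (e -> (b || e))) == b))): α-rule — add !((!(c -> (e -> (b || e))) == b) -> ((d && (!d -> !b)) && f)), !(((d && (!d -> !b)) && f) -> (!(c -> (e -> (b || e))) == b)).
!((!(c -> (e -> (b || e))) == b) -> ((d && (!d -> !b)) && f)): α-rule — add (!(c -> (e -> (b || e))) == b), !((d && (!d -> !b)) && f).
!(((d && (!d -> !b)) && f) -> (!(c -> (e -> (b || e))) == b)): α-rule — add ((d && (!d -> !b)) && f), !(!(c -> (e -> (b || e))) == b).
((d && (!d -> !b)) && f): α-rule — add (d && (!d -> !b)), f.
(d && (!d -> !b)): α-rule — add d, (!d -> !b).
(!(c -> (e -> (b || e))) == b): β-rule — branch into !(c -> (e -> (b || e))), b  //  !!(c -> (e -> (b || e))), !b.
  branch 1 (add !(c -> (e -> (b || e))), b):
    !(c -> (e -> (b || e))): α-rule — add c, !(e -> (b || e)).
    !(e -> (b || e)): α-rule — add e, !(b || e).
    !(b || e): α-rule — add !b, !e.
    × closes — contains both b and !b.
  branch 2 (add !!(c -> (e -> (b || e))), !b):
    !((d && (!d -> !b)) && f): β-rule — branch into !(d && (!d -> !b))  //  !f.
      branch 2.1 (add !(d && (!d -> !b))):
        !(!(c -> (e -> (b || e))) == b): β-rule — branch into !(c -> (e -> (b || e))), !b  //  !!(c -> (e -> (b || e))), b.
          branch 2.1.1 (add !(c -> (e -> (b || e))), !b):
            !(c -> (e -> (b || e))): α-rule — add c, !(e -> (b || e)).
            !(e -> (b || e)): α-rule — add e, !(b || e).
            !(b || e): α-rule — add !b, !e.
            × closes — contains both e and !e.
          branch 2.1.2 (add !!(c -> (e -> (b || e))), b):
            × closes — contains both b and !b.
      branch 2.2 (add !f):
        × closes — contains both f and !f.
All 4 branches close.
Every branch closed, so the negation is unsatisfiable and the formula is valid.

Valid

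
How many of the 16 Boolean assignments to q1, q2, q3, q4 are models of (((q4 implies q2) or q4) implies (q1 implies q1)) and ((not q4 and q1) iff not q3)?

Initial set: {T ((((q4 implies q2) or q4) implies (q1 implies q1)) and ((not q4 and q1) iff not q3))}.
T ((((q4 implies q2) or q4) implies (q1 implies q1)) and ((not q4 and q1) iff not q3)): α-rule — add T (((q4 implies q2) or q4) implies (q1 implies q1)), T ((not q4 and q1) iff not q3).
T (((q4 implies q2) or q4) implies (q1 implies q1)): β-rule — branch into F ((q4 implies q2) or q4)  //  T (q1 implies q1).
  branch 1 (add F ((q4 implies q2) or q4)):
    F ((q4 implies q2) or q4): α-rule — add F (q4 implies q2), F q4.
    F (q4 implies q2): α-rule — add T q4, F q2.
    × closes — contains both q4 and not q4.
  branch 2 (add T (q1 implies q1)):
    T ((not q4 and q1) iff not q3): β-rule — branch into T (not q4 and q1), T not q3  //  F (not q4 and q1), F not q3.
      branch 2.1 (add T (not q4 and q1), T not q3):
        T (not q4 and q1): α-rule — add T not q4, T q1.
        T (q1 implies q1): β-rule — branch into F q1  //  T q1.
          branch 2.1.1 (add F q1):
            × closes — contains both q1 and not q1.
          branch 2.1.2 (add T q1):
            ○ open, literals {q1=T, q3=F, q4=F}.
      branch 2.2 (add F (not q4 and q1), F not q3):
        T (q1 implies q1): β-rule — branch into F q1  //  T q1.
          branch 2.2.1 (add F q1):
            F (not q4 and q1): β-rule — branch into F not q4  //  F q1.
              branch 2.2.1.1 (add F not q4):
                ○ open, literals {q1=F, q3=T, q4=T}.
              branch 2.2.1.2 (add F q1):
                ○ open, literals {q1=F, q3=T}.
          branch 2.2.2 (add T q1):
            F (not q4 and q1): β-rule — branch into F not q4  //  F q1.
              branch 2.2.2.1 (add F not q4):
                ○ open, literals {q1=T, q3=T, q4=T}.
              branch 2.2.2.2 (add F q1):
                × closes — contains both q1 and not q1.
3 branches closed, 4 open.
Each open branch fixes some atoms; the unmentioned ones are free. Counting distinct full assignments: branch {q1=T, q3=F, q4=F} (q2) contributes 2 new; branch {q1=F, q3=T, q4=T} (q2) contributes 2 new; branch {q1=F, q3=T} (q2, q4) contributes 2 new; branch {q1=T, q3=T, q4=T} (q2) contributes 2 new. Total: 8.

8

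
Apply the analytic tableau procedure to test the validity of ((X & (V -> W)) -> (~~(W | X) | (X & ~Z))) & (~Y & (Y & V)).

Assume the negation and expand:
Initial set: {~(((X & (V -> W)) -> (~~(W | X) | (X & ~Z))) & (~Y & (Y & V)))}.
~(((X & (V -> W)) -> (~~(W | X) | (X & ~Z))) & (~Y & (Y & V))): β-rule — branch into ~((X & (V -> W)) -> (~~(W | X) | (X & ~Z)))  //  ~(~Y & (Y & V)).
  branch 1 (add ~((X & (V -> W)) -> (~~(W | X) | (X & ~Z)))):
    ~((X & (V -> W)) -> (~~(W | X) | (X & ~Z))): α-rule — add (X & (V -> W)), ~(~~(W | X) | (X & ~Z)).
    (X & (V -> W)): α-rule — add X, (V -> W).
    ~(~~(W | X) | (X & ~Z)): α-rule — add ~~~(W | X), ~(X & ~Z).
    ~~~(W | X): drop double negation, giving ~(W | X).
    ~(W | X): α-rule — add ~W, ~X.
    × closes — contains both X and ~X.
  branch 2 (add ~(~Y & (Y & V))):
    ~(~Y & (Y & V)): β-rule — branch into ~~Y  //  ~(Y & V).
      branch 2.1 (add ~~Y):
        ○ open, literals {Y=true}.
      branch 2.2 (add ~(Y & V)):
        ~(Y & V): β-rule — branch into ~Y  //  ~V.
          branch 2.2.1 (add ~Y):
            ○ open, literals {Y=false}.
          branch 2.2.2 (add ~V):
            ○ open, literals {V=false}.
1 branch closed, 3 open.
An open branch gives a countermodel: Y=true (unmentioned atoms arbitrary); under it the original formula is false.

Not valid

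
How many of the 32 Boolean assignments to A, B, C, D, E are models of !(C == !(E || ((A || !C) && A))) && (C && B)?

Initial set: {T (!(C == !(E || ((A || !C) && A))) && (C && B))}.
T (!(C == !(E || ((A || !C) && A))) && (C && B)): α-rule — add T !(C == !(E || ((A || !C) && A))), T (C && B).
T (C && B): α-rule — add T C, T B.
T !(C == !(E || ((A || !C) && A))): β-rule — branch into T C, F !(E || ((A || !C) && A))  //  F C, T !(E || ((A || !C) && A)).
  branch 1 (add T C, F !(E || ((A || !C) && A))):
    F !(E || ((A || !C) && A)): β-rule — branch into T E  //  T ((A || !C) && A).
      branch 1.1 (add T E):
        ○ open, literals {B=true, C=true, E=true}.
      branch 1.2 (add T ((A || !C) && A)):
        T ((A || !C) && A): α-rule — add T (A || !C), T A.
        T (A || !C): β-rule — branch into T A  //  T !C.
          branch 1.2.1 (add T A):
            ○ open, literals {A=true, B=true, C=true}.
          branch 1.2.2 (add T !C):
            × closes — contains both C and !C.
  branch 2 (add F C, T !(E || ((A || !C) && A))):
    × closes — contains both C and !C.
2 branches closed, 2 open.
Each open branch fixes some atoms; the unmentioned ones are free. Counting distinct full assignments: branch {B=true, C=true, E=true} (A, D) contributes 4 new; branch {A=true, B=true, C=true} (D, E) contributes 2 new. Total: 6.

6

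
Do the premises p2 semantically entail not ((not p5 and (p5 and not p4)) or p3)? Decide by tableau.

Initial set: {p2; not not ((not p5 and (p5 and not p4)) or p3)}.
not not ((not p5 and (p5 and not p4)) or p3): β-rule — branch into (not p5 and (p5 and not p4))  //  p3.
  branch 1 (add (not p5 and (p5 and not p4))):
    (not p5 and (p5 and not p4)): α-rule — add not p5, (p5 and not p4).
    (p5 and not p4): α-rule — add p5, not p4.
    × closes — contains both p5 and not p5.
  branch 2 (add p3):
    ○ open, literals {p2=true, p3=true}.
1 branch closed, 1 open.
An open branch gives a countermodel: p2=true, p3=true (unmentioned atoms arbitrary); the premises hold there but the conclusion fails.

No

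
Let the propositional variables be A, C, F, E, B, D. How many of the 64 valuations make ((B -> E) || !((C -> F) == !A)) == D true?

32

Initial set: {(((B -> E) || !((C -> F) == !A)) == D)}.
(((B -> E) || !((C -> F) == !A)) == D): β-rule — branch into ((B -> E) || !((C -> F) == !A)), D  //  !((B -> E) || !((C -> F) == !A)), !D.
  branch 1 (add ((B -> E) || !((C -> F) == !A)), D):
    ((B -> E) || !((C -> F) == !A)): β-rule — branch into (B -> E)  //  !((C -> F) == !A).
      branch 1.1 (add (B -> E)):
        (B -> E): β-rule — branch into !B  //  E.
          branch 1.1.1 (add !B):
            ○ open, literals {B=0, D=1}.
          branch 1.1.2 (add E):
            ○ open, literals {D=1, E=1}.
      branch 1.2 (add !((C -> F) == !A)):
        !((C -> F) == !A): β-rule — branch into (C -> F), !!A  //  !(C -> F), !A.
          branch 1.2.1 (add (C -> F), !!A):
            (C -> F): β-rule — branch into !C  //  F.
              branch 1.2.1.1 (add !C):
                ○ open, literals {A=1, C=0, D=1}.
              branch 1.2.1.2 (add F):
                ○ open, literals {A=1, D=1, F=1}.
          branch 1.2.2 (add !(C -> F), !A):
            !(C -> F): α-rule — add C, !F.
            ○ open, literals {A=0, C=1, D=1, F=0}.
  branch 2 (add !((B -> E) || !((C -> F) == !A)), !D):
    !((B -> E) || !((C -> F) == !A)): α-rule — add !(B -> E), !!((C -> F) == !A).
    !(B -> E): α-rule — add B, !E.
    !!((C -> F) == !A): β-rule — branch into (C -> F), !A  //  !(C -> F), !!A.
      branch 2.1 (add (C -> F), !A):
        (C -> F): β-rule — branch into !C  //  F.
          branch 2.1.1 (add !C):
            ○ open, literals {A=0, B=1, C=0, D=0, E=0}.
          branch 2.1.2 (add F):
            ○ open, literals {A=0, B=1, D=0, E=0, F=1}.
      branch 2.2 (add !(C -> F), !!A):
        !(C -> F): α-rule — add C, !F.
        ○ open, literals {A=1, B=1, C=1, D=0, E=0, F=0}.
0 branches closed, 8 open.
Each open branch fixes some atoms; the unmentioned ones are free. Counting distinct full assignments: branch {B=0, D=1} (A, C, F, E) contributes 16 new; branch {D=1, E=1} (A, C, F, B) contributes 8 new; branch {A=1, C=0, D=1} (F, E, B) contributes 2 new; branch {A=1, D=1, F=1} (C, E, B) contributes 1 new; branch {A=0, C=1, D=1, F=0} (E, B) contributes 1 new; branch {A=0, B=1, C=0, D=0, E=0} (F) contributes 2 new; branch {A=0, B=1, D=0, E=0, F=1} (C) contributes 1 new; branch {A=1, B=1, C=1, D=0, E=0, F=0} (none free) contributes 1 new. Total: 32.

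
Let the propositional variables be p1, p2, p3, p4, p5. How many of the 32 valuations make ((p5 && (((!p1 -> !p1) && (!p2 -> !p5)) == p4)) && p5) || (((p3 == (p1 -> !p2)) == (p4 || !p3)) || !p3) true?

27

Initial set: {T (((p5 && (((!p1 -> !p1) && (!p2 -> !p5)) == p4)) && p5) || (((p3 == (p1 -> !p2)) == (p4 || !p3)) || !p3))}.
T (((p5 && (((!p1 -> !p1) && (!p2 -> !p5)) == p4)) && p5) || (((p3 == (p1 -> !p2)) == (p4 || !p3)) || !p3)): β-rule — branch into T ((p5 && (((!p1 -> !p1) && (!p2 -> !p5)) == p4)) && p5)  //  T (((p3 == (p1 -> !p2)) == (p4 || !p3)) || !p3).
  branch 1 (add T ((p5 && (((!p1 -> !p1) && (!p2 -> !p5)) == p4)) && p5)):
    T ((p5 && (((!p1 -> !p1) && (!p2 -> !p5)) == p4)) && p5): α-rule — add T (p5 && (((!p1 -> !p1) && (!p2 -> !p5)) == p4)), T p5.
    T (p5 && (((!p1 -> !p1) && (!p2 -> !p5)) == p4)): α-rule — add T p5, T (((!p1 -> !p1) && (!p2 -> !p5)) == p4).
    T (((!p1 -> !p1) && (!p2 -> !p5)) == p4): β-rule — branch into T ((!p1 -> !p1) && (!p2 -> !p5)), T p4  //  F ((!p1 -> !p1) && (!p2 -> !p5)), F p4.
      branch 1.1 (add T ((!p1 -> !p1) && (!p2 -> !p5)), T p4):
        T ((!p1 -> !p1) && (!p2 -> !p5)): α-rule — add T (!p1 -> !p1), T (!p2 -> !p5).
        T (!p1 -> !p1): β-rule — branch into F !p1  //  T !p1.
          branch 1.1.1 (add F !p1):
            T (!p2 -> !p5): β-rule — branch into F !p2  //  T !p5.
              branch 1.1.1.1 (add F !p2):
                ○ open, literals {p1=1, p2=1, p4=1, p5=1}.
              branch 1.1.1.2 (add T !p5):
                × closes — contains both p5 and !p5.
          branch 1.1.2 (add T !p1):
            T (!p2 -> !p5): β-rule — branch into F !p2  //  T !p5.
              branch 1.1.2.1 (add F !p2):
                ○ open, literals {p1=0, p2=1, p4=1, p5=1}.
              branch 1.1.2.2 (add T !p5):
                × closes — contains both p5 and !p5.
      branch 1.2 (add F ((!p1 -> !p1) && (!p2 -> !p5)), F p4):
        F ((!p1 -> !p1) && (!p2 -> !p5)): β-rule — branch into F (!p1 -> !p1)  //  F (!p2 -> !p5).
          branch 1.2.1 (add F (!p1 -> !p1)):
            F (!p1 -> !p1): α-rule — add T !p1, F !p1.
            × closes — contains both p1 and !p1.
          branch 1.2.2 (add F (!p2 -> !p5)):
            F (!p2 -> !p5): α-rule — add T !p2, F !p5.
            ○ open, literals {p2=0, p4=0, p5=1}.
  branch 2 (add T (((p3 == (p1 -> !p2)) == (p4 || !p3)) || !p3)):
    T (((p3 == (p1 -> !p2)) == (p4 || !p3)) || !p3): β-rule — branch into T ((p3 == (p1 -> !p2)) == (p4 || !p3))  //  T !p3.
      branch 2.1 (add T ((p3 == (p1 -> !p2)) == (p4 || !p3))):
        T ((p3 == (p1 -> !p2)) == (p4 || !p3)): β-rule — branch into T (p3 == (p1 -> !p2)), T (p4 || !p3)  //  F (p3 == (p1 -> !p2)), F (p4 || !p3).
          branch 2.1.1 (add T (p3 == (p1 -> !p2)), T (p4 || !p3)):
            T (p3 == (p1 -> !p2)): β-rule — branch into T p3, T (p1 -> !p2)  //  F p3, F (p1 -> !p2).
              branch 2.1.1.1 (add T p3, T (p1 -> !p2)):
                T (p4 || !p3): β-rule — branch into T p4  //  T !p3.
                  branch 2.1.1.1.1 (add T p4):
                    T (p1 -> !p2): β-rule — branch into F p1  //  T !p2.
                      branch 2.1.1.1.1.1 (add F p1):
                        ○ open, literals {p1=0, p3=1, p4=1}.
                      branch 2.1.1.1.1.2 (add T !p2):
                        ○ open, literals {p2=0, p3=1, p4=1}.
                  branch 2.1.1.1.2 (add T !p3):
                    × closes — contains both p3 and !p3.
              branch 2.1.1.2 (add F p3, F (p1 -> !p2)):
                F (p1 -> !p2): α-rule — add T p1, F !p2.
                T (p4 || !p3): β-rule — branch into T p4  //  T !p3.
                  branch 2.1.1.2.1 (add T p4):
                    ○ open, literals {p1=1, p2=1, p3=0, p4=1}.
                  branch 2.1.1.2.2 (add T !p3):
                    ○ open, literals {p1=1, p2=1, p3=0}.
          branch 2.1.2 (add F (p3 == (p1 -> !p2)), F (p4 || !p3)):
            F (p4 || !p3): α-rule — add F p4, F !p3.
            F (p3 == (p1 -> !p2)): β-rule — branch into T p3, F (p1 -> !p2)  //  F p3, T (p1 -> !p2).
              branch 2.1.2.1 (add T p3, F (p1 -> !p2)):
                F (p1 -> !p2): α-rule — add T p1, F !p2.
                ○ open, literals {p1=1, p2=1, p3=1, p4=0}.
              branch 2.1.2.2 (add F p3, T (p1 -> !p2)):
                × closes — contains both p3 and !p3.
      branch 2.2 (add T !p3):
        ○ open, literals {p3=0}.
5 branches closed, 9 open.
Each open branch fixes some atoms; the unmentioned ones are free. Counting distinct full assignments: branch {p1=1, p2=1, p4=1, p5=1} (p3) contributes 2 new; branch {p1=0, p2=1, p4=1, p5=1} (p3) contributes 2 new; branch {p2=0, p4=0, p5=1} (p1, p3) contributes 4 new; branch {p1=0, p3=1, p4=1} (p2, p5) contributes 3 new; branch {p2=0, p3=1, p4=1} (p1, p5) contributes 2 new; branch {p1=1, p2=1, p3=0, p4=1} (p5) contributes 1 new; branch {p1=1, p2=1, p3=0} (p4, p5) contributes 2 new; branch {p1=1, p2=1, p3=1, p4=0} (p5) contributes 2 new; branch {p3=0} (p1, p2, p4, p5) contributes 9 new. Total: 27.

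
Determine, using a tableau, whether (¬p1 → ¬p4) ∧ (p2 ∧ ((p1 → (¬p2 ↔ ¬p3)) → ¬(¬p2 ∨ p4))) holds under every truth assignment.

Assume the negation and expand:
Initial set: {¬((¬p1 → ¬p4) ∧ (p2 ∧ ((p1 → (¬p2 ↔ ¬p3)) → ¬(¬p2 ∨ p4))))}.
¬((¬p1 → ¬p4) ∧ (p2 ∧ ((p1 → (¬p2 ↔ ¬p3)) → ¬(¬p2 ∨ p4)))): β-rule — branch into ¬(¬p1 → ¬p4)  //  ¬(p2 ∧ ((p1 → (¬p2 ↔ ¬p3)) → ¬(¬p2 ∨ p4))).
  branch 1 (add ¬(¬p1 → ¬p4)):
    ¬(¬p1 → ¬p4): α-rule — add ¬p1, ¬¬p4.
    ○ open, literals {p1=F, p4=T}.
  branch 2 (add ¬(p2 ∧ ((p1 → (¬p2 ↔ ¬p3)) → ¬(¬p2 ∨ p4)))):
    ¬(p2 ∧ ((p1 → (¬p2 ↔ ¬p3)) → ¬(¬p2 ∨ p4))): β-rule — branch into ¬p2  //  ¬((p1 → (¬p2 ↔ ¬p3)) → ¬(¬p2 ∨ p4)).
      branch 2.1 (add ¬p2):
        ○ open, literals {p2=F}.
      branch 2.2 (add ¬((p1 → (¬p2 ↔ ¬p3)) → ¬(¬p2 ∨ p4))):
        ¬((p1 → (¬p2 ↔ ¬p3)) → ¬(¬p2 ∨ p4)): α-rule — add (p1 → (¬p2 ↔ ¬p3)), ¬¬(¬p2 ∨ p4).
        (p1 → (¬p2 ↔ ¬p3)): β-rule — branch into ¬p1  //  (¬p2 ↔ ¬p3).
          branch 2.2.1 (add ¬p1):
            ¬¬(¬p2 ∨ p4): β-rule — branch into ¬p2  //  p4.
              branch 2.2.1.1 (add ¬p2):
                ○ open, literals {p1=F, p2=F}.
              branch 2.2.1.2 (add p4):
                ○ open, literals {p1=F, p4=T}.
          branch 2.2.2 (add (¬p2 ↔ ¬p3)):
            ¬¬(¬p2 ∨ p4): β-rule — branch into ¬p2  //  p4.
              branch 2.2.2.1 (add ¬p2):
                (¬p2 ↔ ¬p3): β-rule — branch into ¬p2, ¬p3  //  ¬¬p2, ¬¬p3.
                  branch 2.2.2.1.1 (add ¬p2, ¬p3):
                    ○ open, literals {p2=F, p3=F}.
                  branch 2.2.2.1.2 (add ¬¬p2, ¬¬p3):
                    × closes — contains both p2 and ¬p2.
              branch 2.2.2.2 (add p4):
                (¬p2 ↔ ¬p3): β-rule — branch into ¬p2, ¬p3  //  ¬¬p2, ¬¬p3.
                  branch 2.2.2.2.1 (add ¬p2, ¬p3):
                    ○ open, literals {p2=F, p3=F, p4=T}.
                  branch 2.2.2.2.2 (add ¬¬p2, ¬¬p3):
                    ○ open, literals {p2=T, p3=T, p4=T}.
1 branch closed, 7 open.
An open branch gives a countermodel: p1=F, p4=T (unmentioned atoms arbitrary); under it the original formula is false.

Not valid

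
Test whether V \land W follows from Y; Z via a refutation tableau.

No

Initial set: {Y; Z; \lnot (V \land W)}.
\lnot (V \land W): β-rule — branch into \lnot V  //  \lnot W.
  branch 1 (add \lnot V):
    ○ open, literals {V=false, Y=true, Z=true}.
  branch 2 (add \lnot W):
    ○ open, literals {W=false, Y=true, Z=true}.
0 branches closed, 2 open.
An open branch gives a countermodel: V=false, Y=true, Z=true (unmentioned atoms arbitrary); the premises hold there but the conclusion fails.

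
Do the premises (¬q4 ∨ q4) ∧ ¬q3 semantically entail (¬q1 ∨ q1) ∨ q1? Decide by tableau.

Initial set: {((¬q4 ∨ q4) ∧ ¬q3); ¬((¬q1 ∨ q1) ∨ q1)}.
((¬q4 ∨ q4) ∧ ¬q3): α-rule — add (¬q4 ∨ q4), ¬q3.
¬((¬q1 ∨ q1) ∨ q1): α-rule — add ¬(¬q1 ∨ q1), ¬q1.
¬(¬q1 ∨ q1): α-rule — add ¬¬q1, ¬q1.
× closes — contains both q1 and ¬q1.
All 1 branch closes.
Every branch closed, so the premises entail the conclusion.

Yes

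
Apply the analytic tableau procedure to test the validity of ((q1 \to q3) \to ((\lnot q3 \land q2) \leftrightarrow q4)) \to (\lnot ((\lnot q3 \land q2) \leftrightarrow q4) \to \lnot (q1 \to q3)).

Assume the negation and expand:
Initial set: {F (((q1 \to q3) \to ((\lnot q3 \land q2) \leftrightarrow q4)) \to (\lnot ((\lnot q3 \land q2) \leftrightarrow q4) \to \lnot (q1 \to q3)))}.
F (((q1 \to q3) \to ((\lnot q3 \land q2) \leftrightarrow q4)) \to (\lnot ((\lnot q3 \land q2) \leftrightarrow q4) \to \lnot (q1 \to q3))): α-rule — add T ((q1 \to q3) \to ((\lnot q3 \land q2) \leftrightarrow q4)), F (\lnot ((\lnot q3 \land q2) \leftrightarrow q4) \to \lnot (q1 \to q3)).
F (\lnot ((\lnot q3 \land q2) \leftrightarrow q4) \to \lnot (q1 \to q3)): α-rule — add T \lnot ((\lnot q3 \land q2) \leftrightarrow q4), F \lnot (q1 \to q3).
T ((q1 \to q3) \to ((\lnot q3 \land q2) \leftrightarrow q4)): β-rule — branch into F (q1 \to q3)  //  T ((\lnot q3 \land q2) \leftrightarrow q4).
  branch 1 (add F (q1 \to q3)):
    F (q1 \to q3): α-rule — add T q1, F q3.
    T \lnot ((\lnot q3 \land q2) \leftrightarrow q4): β-rule — branch into T (\lnot q3 \land q2), F q4  //  F (\lnot q3 \land q2), T q4.
      branch 1.1 (add T (\lnot q3 \land q2), F q4):
        T (\lnot q3 \land q2): α-rule — add T \lnot q3, T q2.
        F \lnot (q1 \to q3): β-rule — branch into F q1  //  T q3.
          branch 1.1.1 (add F q1):
            × closes — contains both q1 and \lnot q1.
          branch 1.1.2 (add T q3):
            × closes — contains both q3 and \lnot q3.
      branch 1.2 (add F (\lnot q3 \land q2), T q4):
        F \lnot (q1 \to q3): β-rule — branch into F q1  //  T q3.
          branch 1.2.1 (add F q1):
            × closes — contains both q1 and \lnot q1.
          branch 1.2.2 (add T q3):
            × closes — contains both q3 and \lnot q3.
  branch 2 (add T ((\lnot q3 \land q2) \leftrightarrow q4)):
    T \lnot ((\lnot q3 \land q2) \leftrightarrow q4): β-rule — branch into T (\lnot q3 \land q2), F q4  //  F (\lnot q3 \land q2), T q4.
      branch 2.1 (add T (\lnot q3 \land q2), F q4):
        T (\lnot q3 \land q2): α-rule — add T \lnot q3, T q2.
        F \lnot (q1 \to q3): β-rule — branch into F q1  //  T q3.
          branch 2.1.1 (add F q1):
            T ((\lnot q3 \land q2) \leftrightarrow q4): β-rule — branch into T (\lnot q3 \land q2), T q4  //  F (\lnot q3 \land q2), F q4.
              branch 2.1.1.1 (add T (\lnot q3 \land q2), T q4):
                × closes — contains both q4 and \lnot q4.
              branch 2.1.1.2 (add F (\lnot q3 \land q2), F q4):
                F (\lnot q3 \land q2): β-rule — branch into F \lnot q3  //  F q2.
                  branch 2.1.1.2.1 (add F \lnot q3):
                    × closes — contains both q3 and \lnot q3.
                  branch 2.1.1.2.2 (add F q2):
                    × closes — contains both q2 and \lnot q2.
          branch 2.1.2 (add T q3):
            × closes — contains both q3 and \lnot q3.
      branch 2.2 (add F (\lnot q3 \land q2), T q4):
        F \lnot (q1 \to q3): β-rule — branch into F q1  //  T q3.
          branch 2.2.1 (add F q1):
            T ((\lnot q3 \land q2) \leftrightarrow q4): β-rule — branch into T (\lnot q3 \land q2), T q4  //  F (\lnot q3 \land q2), F q4.
              branch 2.2.1.1 (add T (\lnot q3 \land q2), T q4):
                T (\lnot q3 \land q2): α-rule — add T \lnot q3, T q2.
                F (\lnot q3 \land q2): β-rule — branch into F \lnot q3  //  F q2.
                  branch 2.2.1.1.1 (add F \lnot q3):
                    × closes — contains both q3 and \lnot q3.
                  branch 2.2.1.1.2 (add F q2):
                    × closes — contains both q2 and \lnot q2.
              branch 2.2.1.2 (add F (\lnot q3 \land q2), F q4):
                × closes — contains both q4 and \lnot q4.
          branch 2.2.2 (add T q3):
            T ((\lnot q3 \land q2) \leftrightarrow q4): β-rule — branch into T (\lnot q3 \land q2), T q4  //  F (\lnot q3 \land q2), F q4.
              branch 2.2.2.1 (add T (\lnot q3 \land q2), T q4):
                T (\lnot q3 \land q2): α-rule — add T \lnot q3, T q2.
                × closes — contains both q3 and \lnot q3.
              branch 2.2.2.2 (add F (\lnot q3 \land q2), F q4):
                × closes — contains both q4 and \lnot q4.
All 13 branches close.
Every branch closed, so the negation is unsatisfiable and the formula is valid.

Valid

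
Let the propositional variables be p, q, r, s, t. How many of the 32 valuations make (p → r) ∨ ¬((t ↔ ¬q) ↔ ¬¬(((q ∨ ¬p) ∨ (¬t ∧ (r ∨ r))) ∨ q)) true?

28

Initial set: {T ((p → r) ∨ ¬((t ↔ ¬q) ↔ ¬¬(((q ∨ ¬p) ∨ (¬t ∧ (r ∨ r))) ∨ q)))}.
T ((p → r) ∨ ¬((t ↔ ¬q) ↔ ¬¬(((q ∨ ¬p) ∨ (¬t ∧ (r ∨ r))) ∨ q))): β-rule — branch into T (p → r)  //  T ¬((t ↔ ¬q) ↔ ¬¬(((q ∨ ¬p) ∨ (¬t ∧ (r ∨ r))) ∨ q)).
  branch 1 (add T (p → r)):
    T (p → r): β-rule — branch into F p  //  T r.
      branch 1.1 (add F p):
        ○ open, literals {p=F}.
      branch 1.2 (add T r):
        ○ open, literals {r=T}.
  branch 2 (add T ¬((t ↔ ¬q) ↔ ¬¬(((q ∨ ¬p) ∨ (¬t ∧ (r ∨ r))) ∨ q))):
    T ¬((t ↔ ¬q) ↔ ¬¬(((q ∨ ¬p) ∨ (¬t ∧ (r ∨ r))) ∨ q)): β-rule — branch into T (t ↔ ¬q), F ¬¬(((q ∨ ¬p) ∨ (¬t ∧ (r ∨ r))) ∨ q)  //  F (t ↔ ¬q), T ¬¬(((q ∨ ¬p) ∨ (¬t ∧ (r ∨ r))) ∨ q).
      branch 2.1 (add T (t ↔ ¬q), F ¬¬(((q ∨ ¬p) ∨ (¬t ∧ (r ∨ r))) ∨ q)):
        F ¬¬(((q ∨ ¬p) ∨ (¬t ∧ (r ∨ r))) ∨ q): drop double negation, giving F (((q ∨ ¬p) ∨ (¬t ∧ (r ∨ r))) ∨ q).
        F (((q ∨ ¬p) ∨ (¬t ∧ (r ∨ r))) ∨ q): α-rule — add F ((q ∨ ¬p) ∨ (¬t ∧ (r ∨ r))), F q.
        F ((q ∨ ¬p) ∨ (¬t ∧ (r ∨ r))): α-rule — add F (q ∨ ¬p), F (¬t ∧ (r ∨ r)).
        F (q ∨ ¬p): α-rule — add F q, F ¬p.
        T (t ↔ ¬q): β-rule — branch into T t, T ¬q  //  F t, F ¬q.
          branch 2.1.1 (add T t, T ¬q):
            F (¬t ∧ (r ∨ r)): β-rule — branch into F ¬t  //  F (r ∨ r).
              branch 2.1.1.1 (add F ¬t):
                ○ open, literals {p=T, q=F, t=T}.
              branch 2.1.1.2 (add F (r ∨ r)):
                F (r ∨ r): α-rule — add F r, F r.
                ○ open, literals {p=T, q=F, r=F, t=T}.
          branch 2.1.2 (add F t, F ¬q):
            × closes — contains both q and ¬q.
      branch 2.2 (add F (t ↔ ¬q), T ¬¬(((q ∨ ¬p) ∨ (¬t ∧ (r ∨ r))) ∨ q)):
        T ¬¬(((q ∨ ¬p) ∨ (¬t ∧ (r ∨ r))) ∨ q): drop double negation, giving T (((q ∨ ¬p) ∨ (¬t ∧ (r ∨ r))) ∨ q).
        F (t ↔ ¬q): β-rule — branch into T t, F ¬q  //  F t, T ¬q.
          branch 2.2.1 (add T t, F ¬q):
            T (((q ∨ ¬p) ∨ (¬t ∧ (r ∨ r))) ∨ q): β-rule — branch into T ((q ∨ ¬p) ∨ (¬t ∧ (r ∨ r)))  //  T q.
              branch 2.2.1.1 (add T ((q ∨ ¬p) ∨ (¬t ∧ (r ∨ r)))):
                T ((q ∨ ¬p) ∨ (¬t ∧ (r ∨ r))): β-rule — branch into T (q ∨ ¬p)  //  T (¬t ∧ (r ∨ r)).
                  branch 2.2.1.1.1 (add T (q ∨ ¬p)):
                    T (q ∨ ¬p): β-rule — branch into T q  //  T ¬p.
                      branch 2.2.1.1.1.1 (add T q):
                        ○ open, literals {q=T, t=T}.
                      branch 2.2.1.1.1.2 (add T ¬p):
                        ○ open, literals {p=F, q=T, t=T}.
                  branch 2.2.1.1.2 (add T (¬t ∧ (r ∨ r))):
                    T (¬t ∧ (r ∨ r)): α-rule — add T ¬t, T (r ∨ r).
                    × closes — contains both t and ¬t.
              branch 2.2.1.2 (add T q):
                ○ open, literals {q=T, t=T}.
          branch 2.2.2 (add F t, T ¬q):
            T (((q ∨ ¬p) ∨ (¬t ∧ (r ∨ r))) ∨ q): β-rule — branch into T ((q ∨ ¬p) ∨ (¬t ∧ (r ∨ r)))  //  T q.
              branch 2.2.2.1 (add T ((q ∨ ¬p) ∨ (¬t ∧ (r ∨ r)))):
                T ((q ∨ ¬p) ∨ (¬t ∧ (r ∨ r))): β-rule — branch into T (q ∨ ¬p)  //  T (¬t ∧ (r ∨ r)).
                  branch 2.2.2.1.1 (add T (q ∨ ¬p)):
                    T (q ∨ ¬p): β-rule — branch into T q  //  T ¬p.
                      branch 2.2.2.1.1.1 (add T q):
                        × closes — contains both q and ¬q.
                      branch 2.2.2.1.1.2 (add T ¬p):
                        ○ open, literals {p=F, q=F, t=F}.
                  branch 2.2.2.1.2 (add T (¬t ∧ (r ∨ r))):
                    T (¬t ∧ (r ∨ r)): α-rule — add T ¬t, T (r ∨ r).
                    T (r ∨ r): β-rule — branch into T r  //  T r.
                      branch 2.2.2.1.2.1 (add T r):
                        ○ open, literals {q=F, r=T, t=F}.
                      branch 2.2.2.1.2.2 (add T r):
                        ○ open, literals {q=F, r=T, t=F}.
              branch 2.2.2.2 (add T q):
                × closes — contains both q and ¬q.
4 branches closed, 10 open.
Each open branch fixes some atoms; the unmentioned ones are free. Counting distinct full assignments: branch {p=F} (q, r, s, t) contributes 16 new; branch {r=T} (p, q, s, t) contributes 8 new; branch {p=T, q=F, t=T} (r, s) contributes 2 new; branch {p=T, q=F, r=F, t=T} (s) contributes 0 new; branch {q=T, t=T} (p, r, s) contributes 2 new; branch {p=F, q=T, t=T} (r, s) contributes 0 new; branch {q=T, t=T} (p, r, s) contributes 0 new; branch {p=F, q=F, t=F} (r, s) contributes 0 new; branch {q=F, r=T, t=F} (p, s) contributes 0 new; branch {q=F, r=T, t=F} (p, s) contributes 0 new. Total: 28.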